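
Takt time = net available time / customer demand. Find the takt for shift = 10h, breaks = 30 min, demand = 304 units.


Available = 10×60 - 30 = 570 min
Takt time = 570 / 304
= 1.88 min/unit


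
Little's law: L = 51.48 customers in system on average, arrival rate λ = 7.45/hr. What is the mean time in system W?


Little's law: L = λW → W = L / λ
= 51.48 / 7.45
= 6.91 hours


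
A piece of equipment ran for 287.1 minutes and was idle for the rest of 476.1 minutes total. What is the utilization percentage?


Utilization = busy / total × 100
= 287.1 / 476.1 × 100
= 60.3%


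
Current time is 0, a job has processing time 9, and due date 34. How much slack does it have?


Slack = due - current_time - processing
= 34 - 0 - 9
= 25


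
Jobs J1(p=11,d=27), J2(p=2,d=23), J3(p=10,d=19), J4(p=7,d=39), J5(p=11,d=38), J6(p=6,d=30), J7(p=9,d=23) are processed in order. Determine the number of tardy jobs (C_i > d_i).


Completion vs due date:
  J1: C=11, d=27 → on time
  J2: C=13, d=23 → on time
  J3: C=23, d=19 → TARDY
  J4: C=30, d=39 → on time
  J5: C=41, d=38 → TARDY
  J6: C=47, d=30 → TARDY
  J7: C=56, d=23 → TARDY
Tardy jobs: J3, J5, J6, J7
Count = 4


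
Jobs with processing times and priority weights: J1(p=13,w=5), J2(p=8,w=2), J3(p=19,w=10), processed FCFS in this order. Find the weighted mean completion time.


Completion times:
  J1: C=13, w×C=5×13=65
  J2: C=21, w×C=2×21=42
  J3: C=40, w×C=10×40=400
Sum w×C = 507
Sum w = 17
Weighted avg = 507/17
= 29.82


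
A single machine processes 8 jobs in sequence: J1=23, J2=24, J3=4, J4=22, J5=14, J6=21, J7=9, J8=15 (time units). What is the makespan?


Sequential makespan: sum all processing times
= 23 + 24 + 4 + 22 + 14 + 21 + 9 + 15
= 132 time units


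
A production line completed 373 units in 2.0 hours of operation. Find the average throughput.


Throughput = units / time
= 373 / 2.0
= 186.5 units/hour


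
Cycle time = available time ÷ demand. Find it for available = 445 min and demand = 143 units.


Cycle time = available time / demand
= 445 / 143
= 3.11 min/unit


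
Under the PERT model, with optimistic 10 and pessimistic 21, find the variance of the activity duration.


σ² = ((p - o) / 6)² = (p - o)² / 36
= (21 - 10)² / 36
= 11² / 36
= 121 / 36
= 3.3611


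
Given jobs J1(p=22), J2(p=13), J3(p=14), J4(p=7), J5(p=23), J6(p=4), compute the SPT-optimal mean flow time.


SPT order: J6 → J4 → J2 → J3 → J1 → J5
Completion times:
  J6: C=4
  J4: C=11
  J2: C=24
  J3: C=38
  J1: C=60
  J5: C=83
Sum = 220, n = 6
Mean flow = 220/6
= 36.67


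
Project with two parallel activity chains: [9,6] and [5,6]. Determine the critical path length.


Path A: 9 + 6 = 15
Path B: 5 + 6 = 11
Critical path = longest = max(15, 11)
= 15 (Path A)


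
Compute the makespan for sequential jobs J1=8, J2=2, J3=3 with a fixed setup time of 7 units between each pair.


Makespan = Σ processing + (n-1) × setup
= (8 + 2 + 3) + (3-1)×7
= 13 + 14
= 27 time units


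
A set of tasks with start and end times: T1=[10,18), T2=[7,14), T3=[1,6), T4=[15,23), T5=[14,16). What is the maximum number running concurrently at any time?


Check each time point for overlaps:
  t=15: 3 tasks active (T1, T4, T5)
Max concurrent = 3


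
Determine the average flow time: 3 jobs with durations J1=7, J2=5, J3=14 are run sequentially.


Completion times:
  J1: completes at 7
  J2: completes at 12
  J3: completes at 26
Sum = 45
Average = 45/3
= 15.00


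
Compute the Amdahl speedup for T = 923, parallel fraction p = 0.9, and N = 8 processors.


Amdahl's law: T_p = T × ((1-p) + p/N)
= 923 × ((1-0.9) + 0.9/8)
= 923 × (0.10 + 0.1125)
= 923 × 0.2125
= 196.14
Speedup = 923/196.14
= 4.71×


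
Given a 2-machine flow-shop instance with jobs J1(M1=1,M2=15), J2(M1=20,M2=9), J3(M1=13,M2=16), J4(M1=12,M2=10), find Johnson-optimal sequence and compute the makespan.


Johnson's rule:
Group 1 (M1≤M2, sort by M1): ['J1', 'J3']
Group 2 (M1>M2, sort desc M2): ['J4', 'J2']
Sequence: J1 → J3 → J4 → J2
Makespan calculation:
  J1: M1 done=1, M2 done=16
  J3: M1 done=14, M2 done=32
  J4: M1 done=26, M2 done=42
  J2: M1 done=46, M2 done=55
= Sequence: J1 → J3 → J4 → J2, Makespan: 55


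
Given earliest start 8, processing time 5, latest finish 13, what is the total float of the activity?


EF = ES + duration = 8 + 5 = 13
LS = LF - duration = 13 - 5 = 8
Total Float = LF - EF = 13 - 13
(or LS - ES = 8 - 8)
= 0


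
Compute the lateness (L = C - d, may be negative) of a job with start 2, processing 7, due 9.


Completion = 2 + 7 = 9
Lateness = C - d = 9 - 9
= 0


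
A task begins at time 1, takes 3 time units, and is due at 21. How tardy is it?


Completion = start + processing = 1 + 3 = 4
Tardiness = max(0, C - d) = max(0, 4 - 21)
= max(0, -17)
= 0


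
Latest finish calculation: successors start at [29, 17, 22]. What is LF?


LF = min of all successor start times
Successors start at: [29, 17, 22]
LF = min(29, 17, 22)
= 17


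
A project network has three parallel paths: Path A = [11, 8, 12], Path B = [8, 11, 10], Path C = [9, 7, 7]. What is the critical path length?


Path A: 11 + 8 + 12 = 31
Path B: 8 + 11 + 10 = 29
Path C: 9 + 7 + 7 = 23
Critical path = longest = max(31, 29, 23)
= 31 (Path A)


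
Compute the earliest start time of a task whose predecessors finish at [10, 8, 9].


ES = max of all predecessor completion times
Predecessors: [10, 8, 9]
ES = max(10, 8, 9)
= 10


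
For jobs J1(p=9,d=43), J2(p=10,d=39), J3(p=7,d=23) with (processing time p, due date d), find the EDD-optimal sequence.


EDD: sort by earliest due date
  J3: d=23, p=7
  J2: d=39, p=10
  J1: d=43, p=9
Order: J3 → J2 → J1


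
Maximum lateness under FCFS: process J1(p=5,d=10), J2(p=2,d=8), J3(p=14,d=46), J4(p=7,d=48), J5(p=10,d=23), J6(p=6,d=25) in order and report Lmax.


Lateness per job (L = C - d):
  J1: C=5, d=10, L=-5
  J2: C=7, d=8, L=-1
  J3: C=21, d=46, L=-25
  J4: C=28, d=48, L=-20
  J5: C=38, d=23, L=15
  J6: C=44, d=25, L=19
Lmax = max(-5, -1, -25, -20, 15, 19)
= 19


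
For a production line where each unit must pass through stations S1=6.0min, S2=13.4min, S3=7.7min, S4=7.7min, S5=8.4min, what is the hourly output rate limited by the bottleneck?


Bottleneck = longest station time
Station times: [6.0, 13.4, 7.7, 7.7, 8.4]
Max = 13.4 min
Rate = 60 / 13.4
= 4.48 units/hour (bottleneck: 13.4min)


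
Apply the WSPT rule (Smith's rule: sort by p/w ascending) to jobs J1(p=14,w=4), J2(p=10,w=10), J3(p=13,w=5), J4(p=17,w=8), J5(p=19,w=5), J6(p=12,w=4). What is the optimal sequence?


WSPT (Smith's rule): sort by p/w ascending
  J2: p/w = 10/10 = 1.000
  J4: p/w = 17/8 = 2.125
  J3: p/w = 13/5 = 2.600
  J6: p/w = 12/4 = 3.000
  J1: p/w = 14/4 = 3.500
  J5: p/w = 19/5 = 3.800
Order: J2 → J4 → J3 → J6 → J1 → J5


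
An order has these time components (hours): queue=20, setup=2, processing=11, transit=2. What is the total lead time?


Lead time = queue + setup + processing + transit
= 20 + 2 + 11 + 2
= 35 hours


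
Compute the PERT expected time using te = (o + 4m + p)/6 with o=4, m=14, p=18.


te = (o + 4m + p) / 6
= (4 + 4×14 + 18) / 6
= (4 + 56 + 18) / 6
= 78 / 6
= 13.00


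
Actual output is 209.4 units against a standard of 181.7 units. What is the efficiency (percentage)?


Efficiency = (actual / standard) × 100
= (209.4 / 181.7) × 100
= 115.2%


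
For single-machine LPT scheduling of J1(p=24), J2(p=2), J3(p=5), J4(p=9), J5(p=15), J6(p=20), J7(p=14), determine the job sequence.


LPT: sort by longest processing time first
  J1: p=24
  J6: p=20
  J5: p=15
  J7: p=14
  J4: p=9
  J3: p=5
  J2: p=2
Order: J1 → J6 → J5 → J7 → J4 → J3 → J2


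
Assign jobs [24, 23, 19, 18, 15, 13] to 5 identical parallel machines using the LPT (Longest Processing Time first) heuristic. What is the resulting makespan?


Jobs (LPT sorted): [24, 23, 19, 18, 15, 13]
Machines: 5
  J=24 → Machine 1 (load: 0+24=24)
  J=23 → Machine 2 (load: 0+23=23)
  J=19 → Machine 3 (load: 0+19=19)
  J=18 → Machine 4 (load: 0+18=18)
  J=15 → Machine 5 (load: 0+15=15)
  J=13 → Machine 5 (load: 15+13=28)
Machine loads: [24, 23, 19, 18, 28]
Makespan = max = 28 time units


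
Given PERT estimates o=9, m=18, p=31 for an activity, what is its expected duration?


te = (o + 4m + p) / 6
= (9 + 4×18 + 31) / 6
= (9 + 72 + 31) / 6
= 112 / 6
= 18.67


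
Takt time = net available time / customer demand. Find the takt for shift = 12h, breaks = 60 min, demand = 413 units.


Available = 12×60 - 60 = 660 min
Takt time = 660 / 413
= 1.60 min/unit


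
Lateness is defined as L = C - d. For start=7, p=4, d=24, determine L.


Completion = 7 + 4 = 11
Lateness = C - d = 11 - 24
= -13


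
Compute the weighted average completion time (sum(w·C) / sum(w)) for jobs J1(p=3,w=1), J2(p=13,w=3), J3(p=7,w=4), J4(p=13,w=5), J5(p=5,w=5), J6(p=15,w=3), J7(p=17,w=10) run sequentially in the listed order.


Completion times:
  J1: C=3, w×C=1×3=3
  J2: C=16, w×C=3×16=48
  J3: C=23, w×C=4×23=92
  J4: C=36, w×C=5×36=180
  J5: C=41, w×C=5×41=205
  J6: C=56, w×C=3×56=168
  J7: C=73, w×C=10×73=730
Sum w×C = 1426
Sum w = 31
Weighted avg = 1426/31
= 46.00


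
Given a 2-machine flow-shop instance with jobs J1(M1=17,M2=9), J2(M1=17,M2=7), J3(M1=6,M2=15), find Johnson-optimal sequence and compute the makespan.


Johnson's rule:
Group 1 (M1≤M2, sort by M1): ['J3']
Group 2 (M1>M2, sort desc M2): ['J1', 'J2']
Sequence: J3 → J1 → J2
Makespan calculation:
  J3: M1 done=6, M2 done=21
  J1: M1 done=23, M2 done=32
  J2: M1 done=40, M2 done=47
= Sequence: J3 → J1 → J2, Makespan: 47


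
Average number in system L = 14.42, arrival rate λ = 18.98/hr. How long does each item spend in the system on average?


Little's law: L = λW → W = L / λ
= 14.42 / 18.98
= 0.76 hours


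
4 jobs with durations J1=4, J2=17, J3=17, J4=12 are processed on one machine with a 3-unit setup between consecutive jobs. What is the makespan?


Makespan = Σ processing + (n-1) × setup
= (4 + 17 + 17 + 12) + (4-1)×3
= 50 + 9
= 59 time units


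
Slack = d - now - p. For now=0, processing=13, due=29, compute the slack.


Slack = due - current_time - processing
= 29 - 0 - 13
= 16


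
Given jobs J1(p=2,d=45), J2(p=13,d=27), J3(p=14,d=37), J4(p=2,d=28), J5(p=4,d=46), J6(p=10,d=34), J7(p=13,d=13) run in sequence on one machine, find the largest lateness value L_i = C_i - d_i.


Lateness per job (L = C - d):
  J1: C=2, d=45, L=-43
  J2: C=15, d=27, L=-12
  J3: C=29, d=37, L=-8
  J4: C=31, d=28, L=3
  J5: C=35, d=46, L=-11
  J6: C=45, d=34, L=11
  J7: C=58, d=13, L=45
Lmax = max(-43, -12, -8, 3, -11, 11, 45)
= 45


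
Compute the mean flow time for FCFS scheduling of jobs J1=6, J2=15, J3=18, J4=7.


Completion times:
  J1: completes at 6
  J2: completes at 21
  J3: completes at 39
  J4: completes at 46
Sum = 112
Average = 112/4
= 28.00


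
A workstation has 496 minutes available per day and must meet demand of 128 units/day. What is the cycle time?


Cycle time = available time / demand
= 496 / 128
= 3.88 min/unit


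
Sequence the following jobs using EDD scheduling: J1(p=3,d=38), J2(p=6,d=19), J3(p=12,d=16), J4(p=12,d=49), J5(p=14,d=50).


EDD: sort by earliest due date
  J3: d=16, p=12
  J2: d=19, p=6
  J1: d=38, p=3
  J4: d=49, p=12
  J5: d=50, p=14
Order: J3 → J2 → J1 → J4 → J5


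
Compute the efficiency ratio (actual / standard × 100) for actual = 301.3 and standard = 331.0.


Efficiency = (actual / standard) × 100
= (301.3 / 331.0) × 100
= 91.0%


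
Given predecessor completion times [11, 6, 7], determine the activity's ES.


ES = max of all predecessor completion times
Predecessors: [11, 6, 7]
ES = max(11, 6, 7)
= 11


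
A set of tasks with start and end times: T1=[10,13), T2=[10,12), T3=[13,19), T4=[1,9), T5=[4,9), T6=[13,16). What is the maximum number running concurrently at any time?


Check each time point for overlaps:
  t=4: 2 tasks active (T4, T5)
Max concurrent = 2


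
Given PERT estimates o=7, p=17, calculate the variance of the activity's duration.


σ² = ((p - o) / 6)² = (p - o)² / 36
= (17 - 7)² / 36
= 10² / 36
= 100 / 36
= 2.7778


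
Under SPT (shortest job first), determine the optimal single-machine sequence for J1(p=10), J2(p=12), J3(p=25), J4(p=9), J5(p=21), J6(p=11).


SPT: sort by shortest processing time
  J4: p=9
  J1: p=10
  J6: p=11
  J2: p=12
  J5: p=21
  J3: p=25
Order: J4 → J1 → J6 → J2 → J5 → J3


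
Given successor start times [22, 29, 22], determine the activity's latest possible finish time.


LF = min of all successor start times
Successors start at: [22, 29, 22]
LF = min(22, 29, 22)
= 22


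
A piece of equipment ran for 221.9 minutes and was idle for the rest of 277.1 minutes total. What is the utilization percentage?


Utilization = busy / total × 100
= 221.9 / 277.1 × 100
= 80.1%


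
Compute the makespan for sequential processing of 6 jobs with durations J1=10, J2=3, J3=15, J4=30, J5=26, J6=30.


Sequential makespan: sum all processing times
= 10 + 3 + 15 + 30 + 26 + 30
= 114 time units


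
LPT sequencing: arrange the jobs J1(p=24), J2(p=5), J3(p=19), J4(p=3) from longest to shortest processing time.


LPT: sort by longest processing time first
  J1: p=24
  J3: p=19
  J2: p=5
  J4: p=3
Order: J1 → J3 → J2 → J4


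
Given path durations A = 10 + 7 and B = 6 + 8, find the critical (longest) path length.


Path A: 10 + 7 = 17
Path B: 6 + 8 = 14
Critical path = longest = max(17, 14)
= 17 (Path A)


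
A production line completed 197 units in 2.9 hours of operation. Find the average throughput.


Throughput = units / time
= 197 / 2.9
= 67.9 units/hour


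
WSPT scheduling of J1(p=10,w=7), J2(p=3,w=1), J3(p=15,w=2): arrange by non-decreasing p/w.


WSPT (Smith's rule): sort by p/w ascending
  J1: p/w = 10/7 = 1.429
  J2: p/w = 3/1 = 3.000
  J3: p/w = 15/2 = 7.500
Order: J1 → J2 → J3


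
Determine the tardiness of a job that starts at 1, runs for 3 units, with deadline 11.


Completion = start + processing = 1 + 3 = 4
Tardiness = max(0, C - d) = max(0, 4 - 11)
= max(0, -7)
= 0


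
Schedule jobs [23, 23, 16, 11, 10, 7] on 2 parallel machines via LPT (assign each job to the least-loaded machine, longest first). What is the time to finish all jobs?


Jobs (LPT sorted): [23, 23, 16, 11, 10, 7]
Machines: 2
  J=23 → Machine 1 (load: 0+23=23)
  J=23 → Machine 2 (load: 0+23=23)
  J=16 → Machine 1 (load: 23+16=39)
  J=11 → Machine 2 (load: 23+11=34)
  J=10 → Machine 2 (load: 34+10=44)
  J=7 → Machine 1 (load: 39+7=46)
Machine loads: [46, 44]
Makespan = max = 46 time units


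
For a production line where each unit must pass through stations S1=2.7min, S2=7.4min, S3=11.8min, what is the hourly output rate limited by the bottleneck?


Bottleneck = longest station time
Station times: [2.7, 7.4, 11.8]
Max = 11.8 min
Rate = 60 / 11.8
= 5.08 units/hour (bottleneck: 11.8min)


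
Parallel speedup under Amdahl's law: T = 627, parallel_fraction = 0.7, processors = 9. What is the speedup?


Amdahl's law: T_p = T × ((1-p) + p/N)
= 627 × ((1-0.7) + 0.7/9)
= 627 × (0.30 + 0.0778)
= 627 × 0.3778
= 236.87
Speedup = 627/236.87
= 2.65×


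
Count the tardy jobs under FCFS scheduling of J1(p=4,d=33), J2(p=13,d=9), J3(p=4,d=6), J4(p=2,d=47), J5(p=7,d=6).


Completion vs due date:
  J1: C=4, d=33 → on time
  J2: C=17, d=9 → TARDY
  J3: C=21, d=6 → TARDY
  J4: C=23, d=47 → on time
  J5: C=30, d=6 → TARDY
Tardy jobs: J2, J3, J5
Count = 3


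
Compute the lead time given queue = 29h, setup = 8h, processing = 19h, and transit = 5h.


Lead time = queue + setup + processing + transit
= 29 + 8 + 19 + 5
= 61 hours


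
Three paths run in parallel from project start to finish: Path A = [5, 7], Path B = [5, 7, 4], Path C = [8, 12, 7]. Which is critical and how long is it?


Path A: 5 + 7 = 12
Path B: 5 + 7 + 4 = 16
Path C: 8 + 12 + 7 = 27
Critical path = longest = max(12, 16, 27)
= 27 (Path C)


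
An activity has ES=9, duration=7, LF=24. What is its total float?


EF = ES + duration = 9 + 7 = 16
LS = LF - duration = 24 - 7 = 17
Total Float = LF - EF = 24 - 16
(or LS - ES = 17 - 9)
= 8


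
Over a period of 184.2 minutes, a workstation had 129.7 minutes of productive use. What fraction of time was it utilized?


Utilization = busy / total × 100
= 129.7 / 184.2 × 100
= 70.4%


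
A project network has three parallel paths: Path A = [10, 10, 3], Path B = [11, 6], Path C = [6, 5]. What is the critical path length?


Path A: 10 + 10 + 3 = 23
Path B: 11 + 6 = 17
Path C: 6 + 5 = 11
Critical path = longest = max(23, 17, 11)
= 23 (Path A)


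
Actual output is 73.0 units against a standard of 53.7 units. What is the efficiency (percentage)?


Efficiency = (actual / standard) × 100
= (73.0 / 53.7) × 100
= 135.9%


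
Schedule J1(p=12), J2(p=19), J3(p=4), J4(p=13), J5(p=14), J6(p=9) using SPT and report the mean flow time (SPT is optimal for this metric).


SPT order: J3 → J6 → J1 → J4 → J5 → J2
Completion times:
  J3: C=4
  J6: C=13
  J1: C=25
  J4: C=38
  J5: C=52
  J2: C=71
Sum = 203, n = 6
Mean flow = 203/6
= 33.83


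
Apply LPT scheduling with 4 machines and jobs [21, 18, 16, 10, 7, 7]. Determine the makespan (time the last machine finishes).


Jobs (LPT sorted): [21, 18, 16, 10, 7, 7]
Machines: 4
  J=21 → Machine 1 (load: 0+21=21)
  J=18 → Machine 2 (load: 0+18=18)
  J=16 → Machine 3 (load: 0+16=16)
  J=10 → Machine 4 (load: 0+10=10)
  J=7 → Machine 4 (load: 10+7=17)
  J=7 → Machine 3 (load: 16+7=23)
Machine loads: [21, 18, 23, 17]
Makespan = max = 23 time units


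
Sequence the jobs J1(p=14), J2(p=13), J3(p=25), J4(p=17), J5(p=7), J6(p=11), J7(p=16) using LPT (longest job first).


LPT: sort by longest processing time first
  J3: p=25
  J4: p=17
  J7: p=16
  J1: p=14
  J2: p=13
  J6: p=11
  J5: p=7
Order: J3 → J4 → J7 → J1 → J2 → J6 → J5


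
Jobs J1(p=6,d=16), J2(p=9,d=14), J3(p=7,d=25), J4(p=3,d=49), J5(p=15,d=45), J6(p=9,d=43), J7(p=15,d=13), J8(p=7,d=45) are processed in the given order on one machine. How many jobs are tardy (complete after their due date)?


Completion vs due date:
  J1: C=6, d=16 → on time
  J2: C=15, d=14 → TARDY
  J3: C=22, d=25 → on time
  J4: C=25, d=49 → on time
  J5: C=40, d=45 → on time
  J6: C=49, d=43 → TARDY
  J7: C=64, d=13 → TARDY
  J8: C=71, d=45 → TARDY
Tardy jobs: J2, J6, J7, J8
Count = 4


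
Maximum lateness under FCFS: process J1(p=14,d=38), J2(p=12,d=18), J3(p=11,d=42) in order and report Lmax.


Lateness per job (L = C - d):
  J1: C=14, d=38, L=-24
  J2: C=26, d=18, L=8
  J3: C=37, d=42, L=-5
Lmax = max(-24, 8, -5)
= 8


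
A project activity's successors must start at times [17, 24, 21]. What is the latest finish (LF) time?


LF = min of all successor start times
Successors start at: [17, 24, 21]
LF = min(17, 24, 21)
= 17


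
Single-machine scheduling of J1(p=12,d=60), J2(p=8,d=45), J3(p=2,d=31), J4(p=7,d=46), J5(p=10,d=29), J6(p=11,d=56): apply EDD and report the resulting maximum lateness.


EDD order: J5 → J3 → J2 → J4 → J6 → J1
Completion and lateness:
  J5: C=10, d=29, L=10-29=-19
  J3: C=12, d=31, L=12-31=-19
  J2: C=20, d=45, L=20-45=-25
  J4: C=27, d=46, L=27-46=-19
  J6: C=38, d=56, L=38-56=-18
  J1: C=50, d=60, L=50-60=-10
Lmax = max(-19, -19, -25, -19, -18, -10)
= -10


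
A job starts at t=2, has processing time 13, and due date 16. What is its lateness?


Completion = 2 + 13 = 15
Lateness = C - d = 15 - 16
= -1


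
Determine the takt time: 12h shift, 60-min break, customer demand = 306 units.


Available = 12×60 - 60 = 660 min
Takt time = 660 / 306
= 2.16 min/unit


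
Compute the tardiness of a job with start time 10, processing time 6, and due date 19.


Completion = start + processing = 10 + 6 = 16
Tardiness = max(0, C - d) = max(0, 16 - 19)
= max(0, -3)
= 0


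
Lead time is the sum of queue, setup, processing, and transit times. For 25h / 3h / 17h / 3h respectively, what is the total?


Lead time = queue + setup + processing + transit
= 25 + 3 + 17 + 3
= 48 hours


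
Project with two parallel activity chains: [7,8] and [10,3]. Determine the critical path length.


Path A: 7 + 8 = 15
Path B: 10 + 3 = 13
Critical path = longest = max(15, 13)
= 15 (Path A)


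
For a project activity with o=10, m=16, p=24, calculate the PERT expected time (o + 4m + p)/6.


te = (o + 4m + p) / 6
= (10 + 4×16 + 24) / 6
= (10 + 64 + 24) / 6
= 98 / 6
= 16.33


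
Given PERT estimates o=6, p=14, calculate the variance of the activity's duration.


σ² = ((p - o) / 6)² = (p - o)² / 36
= (14 - 6)² / 36
= 8² / 36
= 64 / 36
= 1.7778


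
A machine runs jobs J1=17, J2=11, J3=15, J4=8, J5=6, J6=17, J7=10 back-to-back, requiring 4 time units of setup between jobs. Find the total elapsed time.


Makespan = Σ processing + (n-1) × setup
= (17 + 11 + 15 + 8 + 6 + 17 + 10) + (7-1)×4
= 84 + 24
= 108 time units


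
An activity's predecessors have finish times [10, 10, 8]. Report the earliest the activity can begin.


ES = max of all predecessor completion times
Predecessors: [10, 10, 8]
ES = max(10, 10, 8)
= 10


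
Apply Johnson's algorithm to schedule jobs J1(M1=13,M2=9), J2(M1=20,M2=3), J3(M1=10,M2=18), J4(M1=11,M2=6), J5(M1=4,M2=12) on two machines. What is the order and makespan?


Johnson's rule:
Group 1 (M1≤M2, sort by M1): ['J5', 'J3']
Group 2 (M1>M2, sort desc M2): ['J1', 'J4', 'J2']
Sequence: J5 → J3 → J1 → J4 → J2
Makespan calculation:
  J5: M1 done=4, M2 done=16
  J3: M1 done=14, M2 done=34
  J1: M1 done=27, M2 done=43
  J4: M1 done=38, M2 done=49
  J2: M1 done=58, M2 done=61
= Sequence: J5 → J3 → J1 → J4 → J2, Makespan: 61


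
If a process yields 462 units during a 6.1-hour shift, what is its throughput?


Throughput = units / time
= 462 / 6.1
= 75.7 units/hour


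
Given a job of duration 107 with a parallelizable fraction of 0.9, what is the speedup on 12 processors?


Amdahl's law: T_p = T × ((1-p) + p/N)
= 107 × ((1-0.9) + 0.9/12)
= 107 × (0.10 + 0.0750)
= 107 × 0.1750
= 18.72
Speedup = 107/18.72
= 5.71×


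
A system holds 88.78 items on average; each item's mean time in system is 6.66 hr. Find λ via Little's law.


Little's law: L = λW → λ = L / W
= 88.78 / 6.66
= 13.33 per hour


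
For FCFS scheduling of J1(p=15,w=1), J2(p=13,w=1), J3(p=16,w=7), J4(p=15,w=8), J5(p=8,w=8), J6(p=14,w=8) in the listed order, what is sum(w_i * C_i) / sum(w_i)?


Completion times:
  J1: C=15, w×C=1×15=15
  J2: C=28, w×C=1×28=28
  J3: C=44, w×C=7×44=308
  J4: C=59, w×C=8×59=472
  J5: C=67, w×C=8×67=536
  J6: C=81, w×C=8×81=648
Sum w×C = 2007
Sum w = 33
Weighted avg = 2007/33
= 60.82


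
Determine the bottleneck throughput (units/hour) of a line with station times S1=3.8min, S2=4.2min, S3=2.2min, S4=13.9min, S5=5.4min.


Bottleneck = longest station time
Station times: [3.8, 4.2, 2.2, 13.9, 5.4]
Max = 13.9 min
Rate = 60 / 13.9
= 4.32 units/hour (bottleneck: 13.9min)


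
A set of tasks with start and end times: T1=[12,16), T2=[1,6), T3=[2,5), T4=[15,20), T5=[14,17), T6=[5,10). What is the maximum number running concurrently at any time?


Check each time point for overlaps:
  t=15: 3 tasks active (T1, T4, T5)
Max concurrent = 3


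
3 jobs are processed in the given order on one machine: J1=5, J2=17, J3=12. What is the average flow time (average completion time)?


Completion times:
  J1: completes at 5
  J2: completes at 22
  J3: completes at 34
Sum = 61
Average = 61/3
= 20.33


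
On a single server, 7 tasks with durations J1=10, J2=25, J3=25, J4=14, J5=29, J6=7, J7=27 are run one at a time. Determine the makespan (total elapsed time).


Sequential makespan: sum all processing times
= 10 + 25 + 25 + 14 + 29 + 7 + 27
= 137 time units


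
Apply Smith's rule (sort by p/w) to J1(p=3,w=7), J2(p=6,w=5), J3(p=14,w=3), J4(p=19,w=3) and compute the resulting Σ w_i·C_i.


WSPT order (by p/w): J1 → J2 → J3 → J4
  J1: C=3, w·C=7×3=21
  J2: C=9, w·C=5×9=45
  J3: C=23, w·C=3×23=69
  J4: C=42, w·C=3×42=126
Σ w·C = 261
= 261


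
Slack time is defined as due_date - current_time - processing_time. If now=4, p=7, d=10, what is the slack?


Slack = due - current_time - processing
= 10 - 4 - 7
= -1


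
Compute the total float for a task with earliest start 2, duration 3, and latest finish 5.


EF = ES + duration = 2 + 3 = 5
LS = LF - duration = 5 - 3 = 2
Total Float = LF - EF = 5 - 5
(or LS - ES = 2 - 2)
= 0


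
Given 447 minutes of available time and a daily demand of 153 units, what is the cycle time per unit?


Cycle time = available time / demand
= 447 / 153
= 2.92 min/unit


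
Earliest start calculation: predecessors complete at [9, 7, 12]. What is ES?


ES = max of all predecessor completion times
Predecessors: [9, 7, 12]
ES = max(9, 7, 12)
= 12


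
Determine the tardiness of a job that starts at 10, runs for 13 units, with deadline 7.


Completion = start + processing = 10 + 13 = 23
Tardiness = max(0, C - d) = max(0, 23 - 7)
= max(0, 16)
= 16


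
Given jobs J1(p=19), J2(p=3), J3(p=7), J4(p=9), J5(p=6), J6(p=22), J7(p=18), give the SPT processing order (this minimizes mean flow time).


SPT: sort by shortest processing time
  J2: p=3
  J5: p=6
  J3: p=7
  J4: p=9
  J7: p=18
  J1: p=19
  J6: p=22
Order: J2 → J5 → J3 → J4 → J7 → J1 → J6


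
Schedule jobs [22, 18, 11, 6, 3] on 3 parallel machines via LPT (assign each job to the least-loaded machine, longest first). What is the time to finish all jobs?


Jobs (LPT sorted): [22, 18, 11, 6, 3]
Machines: 3
  J=22 → Machine 1 (load: 0+22=22)
  J=18 → Machine 2 (load: 0+18=18)
  J=11 → Machine 3 (load: 0+11=11)
  J=6 → Machine 3 (load: 11+6=17)
  J=3 → Machine 3 (load: 17+3=20)
Machine loads: [22, 18, 20]
Makespan = max = 22 time units


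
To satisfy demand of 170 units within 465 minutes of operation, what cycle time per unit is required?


Cycle time = available time / demand
= 465 / 170
= 2.74 min/unit


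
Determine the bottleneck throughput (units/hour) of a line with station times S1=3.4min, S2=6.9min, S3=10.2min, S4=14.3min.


Bottleneck = longest station time
Station times: [3.4, 6.9, 10.2, 14.3]
Max = 14.3 min
Rate = 60 / 14.3
= 4.20 units/hour (bottleneck: 14.3min)


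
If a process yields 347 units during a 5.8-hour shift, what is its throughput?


Throughput = units / time
= 347 / 5.8
= 59.8 units/hour


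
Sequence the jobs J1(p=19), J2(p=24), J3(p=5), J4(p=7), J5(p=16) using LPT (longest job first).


LPT: sort by longest processing time first
  J2: p=24
  J1: p=19
  J5: p=16
  J4: p=7
  J3: p=5
Order: J2 → J1 → J5 → J4 → J3


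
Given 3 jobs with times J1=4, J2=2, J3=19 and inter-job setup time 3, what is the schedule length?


Makespan = Σ processing + (n-1) × setup
= (4 + 2 + 19) + (3-1)×3
= 25 + 6
= 31 time units


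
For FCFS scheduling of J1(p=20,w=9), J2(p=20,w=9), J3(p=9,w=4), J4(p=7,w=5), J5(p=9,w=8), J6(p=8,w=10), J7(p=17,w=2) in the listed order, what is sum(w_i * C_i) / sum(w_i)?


Completion times:
  J1: C=20, w×C=9×20=180
  J2: C=40, w×C=9×40=360
  J3: C=49, w×C=4×49=196
  J4: C=56, w×C=5×56=280
  J5: C=65, w×C=8×65=520
  J6: C=73, w×C=10×73=730
  J7: C=90, w×C=2×90=180
Sum w×C = 2446
Sum w = 47
Weighted avg = 2446/47
= 52.04


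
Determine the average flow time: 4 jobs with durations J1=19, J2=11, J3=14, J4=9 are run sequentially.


Completion times:
  J1: completes at 19
  J2: completes at 30
  J3: completes at 44
  J4: completes at 53
Sum = 146
Average = 146/4
= 36.50


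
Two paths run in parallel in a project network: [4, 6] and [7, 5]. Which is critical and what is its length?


Path A: 4 + 6 = 10
Path B: 7 + 5 = 12
Critical path = longest = max(10, 12)
= 12 (Path B)


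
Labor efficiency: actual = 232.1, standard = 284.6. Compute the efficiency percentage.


Efficiency = (actual / standard) × 100
= (232.1 / 284.6) × 100
= 81.6%


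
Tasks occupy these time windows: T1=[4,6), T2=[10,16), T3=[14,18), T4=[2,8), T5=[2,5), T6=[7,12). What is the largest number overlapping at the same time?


Check each time point for overlaps:
  t=4: 3 tasks active (T1, T4, T5)
Max concurrent = 3


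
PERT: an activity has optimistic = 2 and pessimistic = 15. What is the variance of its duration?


σ² = ((p - o) / 6)² = (p - o)² / 36
= (15 - 2)² / 36
= 13² / 36
= 169 / 36
= 4.6944


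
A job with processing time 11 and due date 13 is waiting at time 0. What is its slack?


Slack = due - current_time - processing
= 13 - 0 - 11
= 2


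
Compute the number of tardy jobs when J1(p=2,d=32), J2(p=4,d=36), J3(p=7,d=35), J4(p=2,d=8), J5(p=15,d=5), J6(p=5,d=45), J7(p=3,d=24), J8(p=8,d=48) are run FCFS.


Completion vs due date:
  J1: C=2, d=32 → on time
  J2: C=6, d=36 → on time
  J3: C=13, d=35 → on time
  J4: C=15, d=8 → TARDY
  J5: C=30, d=5 → TARDY
  J6: C=35, d=45 → on time
  J7: C=38, d=24 → TARDY
  J8: C=46, d=48 → on time
Tardy jobs: J4, J5, J7
Count = 3


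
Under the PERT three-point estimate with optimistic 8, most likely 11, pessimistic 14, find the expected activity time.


te = (o + 4m + p) / 6
= (8 + 4×11 + 14) / 6
= (8 + 44 + 14) / 6
= 66 / 6
= 11.00


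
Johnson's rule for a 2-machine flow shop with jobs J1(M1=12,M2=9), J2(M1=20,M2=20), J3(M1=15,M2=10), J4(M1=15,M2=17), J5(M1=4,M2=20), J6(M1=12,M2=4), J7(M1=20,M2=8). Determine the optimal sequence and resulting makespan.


Johnson's rule:
Group 1 (M1≤M2, sort by M1): ['J5', 'J4', 'J2']
Group 2 (M1>M2, sort desc M2): ['J3', 'J1', 'J7', 'J6']
Sequence: J5 → J4 → J2 → J3 → J1 → J7 → J6
Makespan calculation:
  J5: M1 done=4, M2 done=24
  J4: M1 done=19, M2 done=41
  J2: M1 done=39, M2 done=61
  J3: M1 done=54, M2 done=71
  J1: M1 done=66, M2 done=80
  J7: M1 done=86, M2 done=94
  J6: M1 done=98, M2 done=102
= Sequence: J5 → J4 → J2 → J3 → J1 → J7 → J6, Makespan: 102


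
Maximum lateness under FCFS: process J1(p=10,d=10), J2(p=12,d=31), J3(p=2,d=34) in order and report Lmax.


Lateness per job (L = C - d):
  J1: C=10, d=10, L=0
  J2: C=22, d=31, L=-9
  J3: C=24, d=34, L=-10
Lmax = max(0, -9, -10)
= 0


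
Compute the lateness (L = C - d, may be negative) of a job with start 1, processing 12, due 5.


Completion = 1 + 12 = 13
Lateness = C - d = 13 - 5
= 8


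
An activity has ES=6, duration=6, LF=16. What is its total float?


EF = ES + duration = 6 + 6 = 12
LS = LF - duration = 16 - 6 = 10
Total Float = LF - EF = 16 - 12
(or LS - ES = 10 - 6)
= 4


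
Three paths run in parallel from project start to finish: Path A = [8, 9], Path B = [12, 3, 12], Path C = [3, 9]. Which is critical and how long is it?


Path A: 8 + 9 = 17
Path B: 12 + 3 + 12 = 27
Path C: 3 + 9 = 12
Critical path = longest = max(17, 27, 12)
= 27 (Path B)


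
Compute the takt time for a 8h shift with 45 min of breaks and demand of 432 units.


Available = 8×60 - 45 = 435 min
Takt time = 435 / 432
= 1.01 min/unit


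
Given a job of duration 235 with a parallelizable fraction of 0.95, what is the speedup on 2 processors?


Amdahl's law: T_p = T × ((1-p) + p/N)
= 235 × ((1-0.95) + 0.95/2)
= 235 × (0.05 + 0.4750)
= 235 × 0.5250
= 123.38
Speedup = 235/123.38
= 1.90×


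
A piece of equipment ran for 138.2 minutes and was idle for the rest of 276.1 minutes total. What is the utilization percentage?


Utilization = busy / total × 100
= 138.2 / 276.1 × 100
= 50.1%


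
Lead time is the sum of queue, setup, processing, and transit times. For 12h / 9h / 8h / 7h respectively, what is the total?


Lead time = queue + setup + processing + transit
= 12 + 9 + 8 + 7
= 36 hours


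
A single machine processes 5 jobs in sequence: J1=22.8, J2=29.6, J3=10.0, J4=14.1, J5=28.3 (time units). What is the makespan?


Sequential makespan: sum all processing times
= 22.8 + 29.6 + 10.0 + 14.1 + 28.3
= 104.8 time units


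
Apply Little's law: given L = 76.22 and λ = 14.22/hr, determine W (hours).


Little's law: L = λW → W = L / λ
= 76.22 / 14.22
= 5.36 hours


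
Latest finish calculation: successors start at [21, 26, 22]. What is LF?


LF = min of all successor start times
Successors start at: [21, 26, 22]
LF = min(21, 26, 22)
= 21


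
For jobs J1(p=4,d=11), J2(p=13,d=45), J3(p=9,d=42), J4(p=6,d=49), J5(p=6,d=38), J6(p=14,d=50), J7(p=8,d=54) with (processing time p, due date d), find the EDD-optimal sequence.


EDD: sort by earliest due date
  J1: d=11, p=4
  J5: d=38, p=6
  J3: d=42, p=9
  J2: d=45, p=13
  J4: d=49, p=6
  J6: d=50, p=14
  J7: d=54, p=8
Order: J1 → J5 → J3 → J2 → J4 → J6 → J7


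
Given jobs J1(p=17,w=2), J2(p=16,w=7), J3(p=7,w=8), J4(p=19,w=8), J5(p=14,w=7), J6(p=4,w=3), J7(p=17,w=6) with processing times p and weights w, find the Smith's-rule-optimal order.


WSPT (Smith's rule): sort by p/w ascending
  J3: p/w = 7/8 = 0.875
  J6: p/w = 4/3 = 1.333
  J5: p/w = 14/7 = 2.000
  J2: p/w = 16/7 = 2.286
  J4: p/w = 19/8 = 2.375
  J7: p/w = 17/6 = 2.833
  J1: p/w = 17/2 = 8.500
Order: J3 → J6 → J5 → J2 → J4 → J7 → J1


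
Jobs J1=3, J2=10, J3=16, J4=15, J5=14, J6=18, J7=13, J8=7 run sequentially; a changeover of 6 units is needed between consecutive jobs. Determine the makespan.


Makespan = Σ processing + (n-1) × setup
= (3 + 10 + 16 + 15 + 14 + 18 + 13 + 7) + (8-1)×6
= 96 + 42
= 138 time units


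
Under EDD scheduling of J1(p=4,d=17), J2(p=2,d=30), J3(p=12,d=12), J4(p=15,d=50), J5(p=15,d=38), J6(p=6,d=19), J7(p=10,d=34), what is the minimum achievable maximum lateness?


EDD order: J3 → J1 → J6 → J2 → J7 → J5 → J4
Completion and lateness:
  J3: C=12, d=12, L=12-12=0
  J1: C=16, d=17, L=16-17=-1
  J6: C=22, d=19, L=22-19=3
  J2: C=24, d=30, L=24-30=-6
  J7: C=34, d=34, L=34-34=0
  J5: C=49, d=38, L=49-38=11
  J4: C=64, d=50, L=64-50=14
Lmax = max(0, -1, 3, -6, 0, 11, 14)
= 14


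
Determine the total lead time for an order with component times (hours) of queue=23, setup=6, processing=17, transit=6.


Lead time = queue + setup + processing + transit
= 23 + 6 + 17 + 6
= 52 hours


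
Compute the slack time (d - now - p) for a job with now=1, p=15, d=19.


Slack = due - current_time - processing
= 19 - 1 - 15
= 3


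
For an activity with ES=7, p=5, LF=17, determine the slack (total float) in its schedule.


EF = ES + duration = 7 + 5 = 12
LS = LF - duration = 17 - 5 = 12
Total Float = LF - EF = 17 - 12
(or LS - ES = 12 - 7)
= 5


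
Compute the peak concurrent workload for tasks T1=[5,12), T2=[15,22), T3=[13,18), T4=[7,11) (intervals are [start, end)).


Check each time point for overlaps:
  t=7: 2 tasks active (T1, T4)
Max concurrent = 2


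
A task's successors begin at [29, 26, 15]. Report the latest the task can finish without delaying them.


LF = min of all successor start times
Successors start at: [29, 26, 15]
LF = min(29, 26, 15)
= 15


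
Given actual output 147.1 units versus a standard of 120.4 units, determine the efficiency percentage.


Efficiency = (actual / standard) × 100
= (147.1 / 120.4) × 100
= 122.2%


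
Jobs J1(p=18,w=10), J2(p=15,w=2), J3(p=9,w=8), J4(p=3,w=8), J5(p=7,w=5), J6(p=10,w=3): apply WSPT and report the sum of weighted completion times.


WSPT order (by p/w): J4 → J3 → J5 → J1 → J6 → J2
  J4: C=3, w·C=8×3=24
  J3: C=12, w·C=8×12=96
  J5: C=19, w·C=5×19=95
  J1: C=37, w·C=10×37=370
  J6: C=47, w·C=3×47=141
  J2: C=62, w·C=2×62=124
Σ w·C = 850
= 850


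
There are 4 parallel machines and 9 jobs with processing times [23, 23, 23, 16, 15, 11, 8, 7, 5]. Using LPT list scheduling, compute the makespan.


Jobs (LPT sorted): [23, 23, 23, 16, 15, 11, 8, 7, 5]
Machines: 4
  J=23 → Machine 1 (load: 0+23=23)
  J=23 → Machine 2 (load: 0+23=23)
  J=23 → Machine 3 (load: 0+23=23)
  J=16 → Machine 4 (load: 0+16=16)
  J=15 → Machine 4 (load: 16+15=31)
  J=11 → Machine 1 (load: 23+11=34)
  J=8 → Machine 2 (load: 23+8=31)
  J=7 → Machine 3 (load: 23+7=30)
  J=5 → Machine 3 (load: 30+5=35)
Machine loads: [34, 31, 35, 31]
Makespan = max = 35 time units


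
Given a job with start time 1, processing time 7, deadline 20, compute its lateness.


Completion = 1 + 7 = 8
Lateness = C - d = 8 - 20
= -12


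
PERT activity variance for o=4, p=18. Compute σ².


σ² = ((p - o) / 6)² = (p - o)² / 36
= (18 - 4)² / 36
= 14² / 36
= 196 / 36
= 5.4444


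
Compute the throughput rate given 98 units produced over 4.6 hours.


Throughput = units / time
= 98 / 4.6
= 21.3 units/hour


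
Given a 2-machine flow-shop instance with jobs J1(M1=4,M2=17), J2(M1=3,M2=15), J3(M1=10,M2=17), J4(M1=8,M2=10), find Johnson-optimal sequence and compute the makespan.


Johnson's rule:
Group 1 (M1≤M2, sort by M1): ['J2', 'J1', 'J4', 'J3']
Group 2 (M1>M2, sort desc M2): []
Sequence: J2 → J1 → J4 → J3
Makespan calculation:
  J2: M1 done=3, M2 done=18
  J1: M1 done=7, M2 done=35
  J4: M1 done=15, M2 done=45
  J3: M1 done=25, M2 done=62
= Sequence: J2 → J1 → J4 → J3, Makespan: 62


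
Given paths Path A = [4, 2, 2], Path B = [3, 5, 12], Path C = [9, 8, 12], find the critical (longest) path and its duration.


Path A: 4 + 2 + 2 = 8
Path B: 3 + 5 + 12 = 20
Path C: 9 + 8 + 12 = 29
Critical path = longest = max(8, 20, 29)
= 29 (Path C)


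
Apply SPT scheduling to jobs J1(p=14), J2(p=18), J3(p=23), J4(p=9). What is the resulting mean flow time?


SPT order: J4 → J1 → J2 → J3
Completion times:
  J4: C=9
  J1: C=23
  J2: C=41
  J3: C=64
Sum = 137, n = 4
Mean flow = 137/4
= 34.25


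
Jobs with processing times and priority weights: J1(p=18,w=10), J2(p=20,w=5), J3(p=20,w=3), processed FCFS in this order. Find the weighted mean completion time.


Completion times:
  J1: C=18, w×C=10×18=180
  J2: C=38, w×C=5×38=190
  J3: C=58, w×C=3×58=174
Sum w×C = 544
Sum w = 18
Weighted avg = 544/18
= 30.22


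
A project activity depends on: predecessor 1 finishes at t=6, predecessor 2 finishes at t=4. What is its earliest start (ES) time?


ES = max of all predecessor completion times
Predecessors: [6, 4]
ES = max(6, 4)
= 6


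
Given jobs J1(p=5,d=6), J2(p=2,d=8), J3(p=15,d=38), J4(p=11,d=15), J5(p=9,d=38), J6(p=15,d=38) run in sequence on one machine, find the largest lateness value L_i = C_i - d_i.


Lateness per job (L = C - d):
  J1: C=5, d=6, L=-1
  J2: C=7, d=8, L=-1
  J3: C=22, d=38, L=-16
  J4: C=33, d=15, L=18
  J5: C=42, d=38, L=4
  J6: C=57, d=38, L=19
Lmax = max(-1, -1, -16, 18, 4, 19)
= 19


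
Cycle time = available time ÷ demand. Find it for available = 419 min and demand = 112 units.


Cycle time = available time / demand
= 419 / 112
= 3.74 min/unit


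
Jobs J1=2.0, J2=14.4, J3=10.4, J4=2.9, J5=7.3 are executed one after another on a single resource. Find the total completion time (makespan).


Sequential makespan: sum all processing times
= 2.0 + 14.4 + 10.4 + 2.9 + 7.3
= 37.0 time units


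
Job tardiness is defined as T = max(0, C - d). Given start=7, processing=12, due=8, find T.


Completion = start + processing = 7 + 12 = 19
Tardiness = max(0, C - d) = max(0, 19 - 8)
= max(0, 11)
= 11


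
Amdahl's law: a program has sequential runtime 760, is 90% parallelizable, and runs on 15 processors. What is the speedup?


Amdahl's law: T_p = T × ((1-p) + p/N)
= 760 × ((1-0.9) + 0.9/15)
= 760 × (0.10 + 0.0600)
= 760 × 0.1600
= 121.60
Speedup = 760/121.60
= 6.25×


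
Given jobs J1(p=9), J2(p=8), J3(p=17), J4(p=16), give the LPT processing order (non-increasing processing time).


LPT: sort by longest processing time first
  J3: p=17
  J4: p=16
  J1: p=9
  J2: p=8
Order: J3 → J4 → J1 → J2
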